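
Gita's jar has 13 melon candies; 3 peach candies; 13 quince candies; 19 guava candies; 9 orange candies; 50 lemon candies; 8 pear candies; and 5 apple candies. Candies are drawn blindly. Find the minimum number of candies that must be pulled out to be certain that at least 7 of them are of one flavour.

45

Put each drawn candy into a box by flavour. The largest draw with every box below 7 takes min(count, 6) from each flavour; flavours with fewer than 6 contribute all they have.
Σ min(cᵢ, 6) = 6 + 3 + 6 + 6 + 6 + 6 + 6 + 5 = 44.
Draw number 44 + 1 = 45 must push one box to 7.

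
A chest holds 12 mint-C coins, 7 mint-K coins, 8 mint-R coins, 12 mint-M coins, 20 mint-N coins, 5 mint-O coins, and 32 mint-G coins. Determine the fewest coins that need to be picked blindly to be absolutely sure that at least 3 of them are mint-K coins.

92

In the worst case for collecting mint-K coins, every non-mint-K coin comes out first.
There are 12 + 8 + 12 + 20 + 5 + 32 = 89 non-mint-K coins altogether.
After those, each further coin must be mint-K, so 89 + 3 = 92 draws guarantee 3 mint-K coins.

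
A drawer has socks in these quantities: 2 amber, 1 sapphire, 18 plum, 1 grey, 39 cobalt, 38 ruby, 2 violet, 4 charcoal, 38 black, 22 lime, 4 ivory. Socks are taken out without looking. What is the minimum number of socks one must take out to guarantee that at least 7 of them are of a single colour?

45

By pigeonhole, the 11 colours are the holes; the socks drawn are the pigeons.
To avoid 7 of any one colour, the worst case takes at most 6 of each colour, or every sock of a colour that has fewer than 6.
That gives 2 + 1 + 6 + 1 + 6 + 6 + 2 + 4 + 6 + 6 + 4 = 44 socks with no colour reaching 7.
The next sock forces some colour to 7, so 44 + 1 = 45.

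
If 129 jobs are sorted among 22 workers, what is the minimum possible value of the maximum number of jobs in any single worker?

6

The 22 workers are the holes and the 129 jobs are the pigeons.
If every worker held at most 5 jobs, the total would be at most 22 × 5 = 110, which is less than 129.
So some worker holds at least ⌈129/22⌉ = 6 jobs.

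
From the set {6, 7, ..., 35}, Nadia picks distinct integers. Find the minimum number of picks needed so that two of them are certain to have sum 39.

17

A set avoiding the sum 39 can contain at most one of each pair {x, 39−x}, plus the 2 elements whose complement lies outside the range.
The integers 20, …, 35 (16 of them) are such a set: any two sum to at least 20+21 = 41 > 39.
By the pigeonhole principle, any 17th integer completes one of the 14 pairs, so 17 choices force a sum of 39.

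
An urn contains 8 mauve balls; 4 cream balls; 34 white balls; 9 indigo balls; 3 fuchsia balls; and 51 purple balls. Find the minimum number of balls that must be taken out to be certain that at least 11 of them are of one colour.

45

By the pigeonhole principle, the 6 colours are the holes; the balls drawn are the pigeons.
To avoid 11 of any one colour, the worst case takes at most 10 of each colour, or every ball of a colour that has fewer than 10.
That gives 8 + 4 + 10 + 9 + 3 + 10 = 44 balls with no colour reaching 11.
The next ball forces some colour to 11, so 44 + 1 = 45.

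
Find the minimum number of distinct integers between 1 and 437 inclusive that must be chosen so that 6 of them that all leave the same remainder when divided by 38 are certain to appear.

The 38 residue classes mod 38 are the pigeonholes.
With 190 integers one could put 5 in each residue class and have no class reach 6.
The 191st integer pushes some class to 6, so 38·5 + 1 = 191.

191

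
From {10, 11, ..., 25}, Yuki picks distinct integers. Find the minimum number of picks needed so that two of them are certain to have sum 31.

A set avoiding the sum 31 can contain at most one of each pair {x, 31−x}, plus the 4 elements whose complement lies outside the range.
The integers 16, …, 25 (10 of them) are such a set: any two sum to at least 16+17 = 33 > 31.
By the pigeonhole principle, any 11th integer completes one of the 6 pairs, so 11 choices force a sum of 31.

11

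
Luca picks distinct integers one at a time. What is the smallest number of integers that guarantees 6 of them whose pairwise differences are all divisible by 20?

101

Integers whose pairwise differences are multiples of 20 are exactly those sharing a remainder mod 20. The 20 residue classes mod 20 are the pigeonholes.
With 100 integers one could put 5 in each residue class and have no class reach 6.
The 101st integer pushes some class to 6, so 20·5 + 1 = 101.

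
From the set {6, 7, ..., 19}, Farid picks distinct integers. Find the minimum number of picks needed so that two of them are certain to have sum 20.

11

Two chosen integers sum to 20 exactly when both halves of some pair {x, 20−x} with 6 ≤ x ≤ 20−x ≤ 14 are chosen — 4 such pairs.
The remaining 6 elements (those with no distinct partner in range) can never complete a 20-sum, so the worst case takes all of them and one from each pair: 6 + 4 = 10.
The 11th integer has to be the second member of some pair, so 10 + 1 = 11.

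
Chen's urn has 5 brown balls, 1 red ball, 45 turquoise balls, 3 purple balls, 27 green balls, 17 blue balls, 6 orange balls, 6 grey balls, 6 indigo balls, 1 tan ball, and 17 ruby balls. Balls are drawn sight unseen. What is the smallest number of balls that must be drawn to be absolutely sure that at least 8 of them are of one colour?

57

Pigeonhole: the 11 colours are the holes; the balls drawn are the pigeons.
To avoid 8 of any one colour, the worst case takes at most 7 of each colour, or every ball of a colour that has fewer than 7.
That gives 5 + 1 + 7 + 3 + 7 + 7 + 6 + 6 + 6 + 1 + 7 = 56 balls with no colour reaching 8.
The next ball forces some colour to 8, so 56 + 1 = 57.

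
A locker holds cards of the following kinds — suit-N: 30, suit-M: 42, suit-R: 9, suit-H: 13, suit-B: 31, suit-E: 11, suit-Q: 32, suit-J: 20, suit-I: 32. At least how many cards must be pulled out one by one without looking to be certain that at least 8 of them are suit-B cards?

In the worst case for collecting suit-B cards, every non-suit-B card comes out first.
There are 30 + 42 + 9 + 13 + 11 + 32 + 20 + 32 = 189 non-suit-B cards altogether.
After those, each further card must be suit-B, so 189 + 8 = 197 draws guarantee 8 suit-B cards.

197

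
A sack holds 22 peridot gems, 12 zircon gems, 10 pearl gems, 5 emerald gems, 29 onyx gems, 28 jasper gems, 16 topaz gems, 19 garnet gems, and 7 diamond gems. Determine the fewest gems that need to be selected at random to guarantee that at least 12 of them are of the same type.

By the pigeonhole principle, the 9 types are the holes; the gems drawn are the pigeons.
To avoid 12 of any one type, the worst case takes at most 11 of each type, or every gem of a type that has fewer than 11.
That gives 11 + 11 + 10 + 5 + 11 + 11 + 11 + 11 + 7 = 88 gems with no type reaching 12.
The next gem forces some type to 12, so 88 + 1 = 89.

89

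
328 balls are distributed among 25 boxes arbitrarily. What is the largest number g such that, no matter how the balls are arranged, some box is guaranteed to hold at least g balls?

14

By the pigeonhole principle, the 25 boxes are the holes and the 328 balls are the pigeons.
If every box held at most 13 balls, the total would be at most 25 × 13 = 325, which is less than 328.
So some box holds at least ⌈328/25⌉ = 14 balls.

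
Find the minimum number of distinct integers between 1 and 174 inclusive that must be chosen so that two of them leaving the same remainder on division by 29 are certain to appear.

By pigeonhole, the 29 residue classes mod 29 are the pigeonholes.
With 29 integers one could put 1 in each residue class and have no class reach 2.
The 30th integer pushes some class to 2, so 29·1 + 1 = 30.

30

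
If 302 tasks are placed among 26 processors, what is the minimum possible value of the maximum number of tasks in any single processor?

12

The 26 processors are the holes and the 302 tasks are the pigeons.
If every processor held at most 11 tasks, the total would be at most 26 × 11 = 286, which is less than 302.
So some processor holds at least ⌈302/26⌉ = 12 tasks.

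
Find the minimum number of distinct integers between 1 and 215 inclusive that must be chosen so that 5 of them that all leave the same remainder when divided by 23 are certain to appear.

By pigeonhole, the 23 residue classes mod 23 are the pigeonholes.
With 92 integers one could put 4 in each residue class and have no class reach 5.
The 93rd integer pushes some class to 5, so 23·4 + 1 = 93.

93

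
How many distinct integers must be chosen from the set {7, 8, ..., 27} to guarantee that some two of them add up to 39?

Group the elements by complementary pair {x, 39−x}: {12,27}, {13,26}, {14,25}, …, giving 8 two-element pairs and 5 integers whose partner 39−x falls outside [7,27].
Pigeonhole: treating each of those 13 groups as a pigeonhole, one can pick one integer per group — 13 integers — with no two summing to 39.
The 14th integer lands in an occupied pair, forcing a sum of 39.

14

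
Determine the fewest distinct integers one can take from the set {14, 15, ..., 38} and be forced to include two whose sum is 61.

A set avoiding the sum 61 can contain at most one of each pair {x, 61−x}, plus the 9 elements whose complement lies outside the range.
The integers 14, …, 30 (17 of them) are such a set: any two sum to at least 14+15 = 29 and at most 29+30 = 59 < 61.
Pigeonhole: any 18th integer completes one of the 8 pairs, so 18 choices force a sum of 61.

18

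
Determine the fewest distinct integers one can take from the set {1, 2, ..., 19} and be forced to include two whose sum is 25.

Group the elements by complementary pair {x, 25−x}: {6,19}, {7,18}, {8,17}, …, giving 7 two-element pairs and 5 integers whose partner 25−x falls outside [1,19].
By pigeonhole, treating each of those 12 groups as a pigeonhole, one can pick one integer per group — 12 integers — with no two summing to 25.
The 13th integer lands in an occupied pair, forcing a sum of 25.

13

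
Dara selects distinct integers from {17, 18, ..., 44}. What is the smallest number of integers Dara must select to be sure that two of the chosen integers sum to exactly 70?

20

Two chosen integers sum to 70 exactly when both halves of some pair {x, 70−x} with 26 ≤ x ≤ 70−x ≤ 44 are chosen — 9 such pairs.
The remaining 10 elements (those with no distinct partner in range) can never complete a 70-sum, so the worst case takes all of them and one from each pair: 10 + 9 = 19.
By pigeonhole, the 20th integer has to be the second member of some pair, so 19 + 1 = 20.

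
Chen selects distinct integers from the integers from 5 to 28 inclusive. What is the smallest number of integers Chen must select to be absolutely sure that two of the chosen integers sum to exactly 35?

14

Two chosen integers sum to 35 exactly when both halves of some pair {x, 35−x} with 7 ≤ x ≤ 35−x ≤ 28 are chosen — 11 such pairs.
The remaining 2 elements (those with no distinct partner in range) can never complete a 35-sum, so the worst case takes all of them and one from each pair: 2 + 11 = 13.
The 14th integer has to be the second member of some pair, so 13 + 1 = 14.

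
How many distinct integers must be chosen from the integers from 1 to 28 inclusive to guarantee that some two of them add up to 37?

A set avoiding the sum 37 can contain at most one of each pair {x, 37−x}, plus the 8 elements whose complement lies outside the range.
The integers 1, …, 18 (18 of them) are such a set: any two sum to at least 1+2 = 3 and at most 17+18 = 35 < 37.
By the pigeonhole principle, any 19th integer completes one of the 10 pairs, so 19 choices force a sum of 37.

19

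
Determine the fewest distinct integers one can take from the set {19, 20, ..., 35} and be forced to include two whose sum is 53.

10

A set avoiding the sum 53 can contain at most one of each pair {x, 53−x}, plus the 1 element whose complement lies outside the range.
The integers 27, …, 35 (9 of them) are such a set: any two sum to at least 27+28 = 55 > 53.
Pigeonhole: any 10th integer completes one of the 8 pairs, so 10 choices force a sum of 53.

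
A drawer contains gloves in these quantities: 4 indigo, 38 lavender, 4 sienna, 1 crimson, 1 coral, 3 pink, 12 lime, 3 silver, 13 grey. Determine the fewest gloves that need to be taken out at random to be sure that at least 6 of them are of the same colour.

32

An adversary could hand out at most 5 gloves per colour (6 colours run out sooner): 4 + 5 + 4 + 1 + 1 + 3 + 5 + 3 + 5 = 31 gloves and still no colour has 6.
Pigeonhole: one more glove lands in a colour already at 5, so 32 draws are enough and 31 are not.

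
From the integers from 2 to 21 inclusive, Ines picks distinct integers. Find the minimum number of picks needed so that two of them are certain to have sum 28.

14

Group the elements by complementary pair {x, 28−x}: {7,21}, {8,20}, {9,19}, …, giving 7 two-element pairs; the single value 14 (it cannot pair with itself since the integers are distinct); and 5 integers whose partner 28−x falls outside [2,21].
By the pigeonhole principle, treating each of those 13 groups as a pigeonhole, one can pick one integer per group — 13 integers — with no two summing to 28.
The 14th integer lands in an occupied pair, forcing a sum of 28.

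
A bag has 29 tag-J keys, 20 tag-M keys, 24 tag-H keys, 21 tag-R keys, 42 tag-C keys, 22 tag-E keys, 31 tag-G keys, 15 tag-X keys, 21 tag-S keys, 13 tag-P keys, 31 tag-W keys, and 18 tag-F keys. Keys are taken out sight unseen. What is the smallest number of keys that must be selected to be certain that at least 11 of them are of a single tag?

Put each drawn key into a box by tag. The largest draw with every box below 11 takes min(count, 10) from each tag.
Σ min(cᵢ, 10) = 10 + 10 + 10 + 10 + 10 + 10 + 10 + 10 + 10 + 10 + 10 + 10 = 120.
Draw number 120 + 1 = 121 must push one box to 11.

121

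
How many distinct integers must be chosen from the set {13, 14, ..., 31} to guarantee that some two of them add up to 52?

15

A set avoiding the sum 52 can contain at most one of each pair {x, 52−x}, plus the 9 elements whose complement lies outside the range or equal to its own complement.
The integers 13, …, 26 (14 of them) are such a set: any two sum to at least 13+14 = 27 and at most 25+26 = 51 < 52.
Any 15th integer completes one of the 5 pairs, so 15 choices force a sum of 52.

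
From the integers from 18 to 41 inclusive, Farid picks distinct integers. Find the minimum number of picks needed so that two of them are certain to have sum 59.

13

Two chosen integers sum to 59 exactly when both halves of some pair {x, 59−x} with 18 ≤ x ≤ 59−x ≤ 41 are chosen — 12 such pairs.
Every element belongs to one of those pairs, so the worst case picks one from each: 12 integers.
Pigeonhole: the 13th integer has to be the second member of some pair, so 12 + 1 = 13.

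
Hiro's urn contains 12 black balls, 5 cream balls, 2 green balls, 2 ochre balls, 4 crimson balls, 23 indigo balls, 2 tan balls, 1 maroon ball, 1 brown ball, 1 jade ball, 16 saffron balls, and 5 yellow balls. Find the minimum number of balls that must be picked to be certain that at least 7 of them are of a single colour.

42

The 12 colours are the holes; the balls drawn are the pigeons.
To avoid 7 of any one colour, the worst case takes at most 6 of each colour, or every ball of a colour that has fewer than 6.
That gives 6 + 5 + 2 + 2 + 4 + 6 + 2 + 1 + 1 + 1 + 6 + 5 = 41 balls with no colour reaching 7.
The next ball forces some colour to 7, so 41 + 1 = 42.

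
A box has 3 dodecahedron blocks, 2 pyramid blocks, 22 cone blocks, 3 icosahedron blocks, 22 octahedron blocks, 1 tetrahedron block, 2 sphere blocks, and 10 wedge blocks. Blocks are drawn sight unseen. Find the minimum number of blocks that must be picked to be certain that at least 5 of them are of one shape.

24

By the pigeonhole principle, put each drawn block into a box by shape. The largest draw with every box below 5 takes min(count, 4) from each shape; shapes with fewer than 4 contribute all they have.
Σ min(cᵢ, 4) = 3 + 2 + 4 + 3 + 4 + 1 + 2 + 4 = 23.
Draw number 23 + 1 = 24 must push one box to 5.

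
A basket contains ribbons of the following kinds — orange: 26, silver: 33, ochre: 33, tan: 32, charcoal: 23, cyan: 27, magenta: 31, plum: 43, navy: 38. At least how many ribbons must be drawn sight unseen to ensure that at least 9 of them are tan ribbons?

263

In the worst case for collecting tan ribbons, every non-tan ribbon comes out first.
There are 26 + 33 + 33 + 23 + 27 + 31 + 43 + 38 = 254 non-tan ribbons altogether.
After those, each further ribbon must be tan, so 254 + 9 = 263 draws guarantee 9 tan ribbons.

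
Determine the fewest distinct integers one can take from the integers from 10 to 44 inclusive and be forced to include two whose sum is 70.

27

A set avoiding the sum 70 can contain at most one of each pair {x, 70−x}, plus the 17 elements whose complement lies outside the range or equal to its own complement.
The integers 10, …, 35 (26 of them) are such a set: any two sum to at least 10+11 = 21 and at most 34+35 = 69 < 70.
Any 27th integer completes one of the 9 pairs, so 27 choices force a sum of 70.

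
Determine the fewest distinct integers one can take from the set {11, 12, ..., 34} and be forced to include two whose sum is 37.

17

Two chosen integers sum to 37 exactly when both halves of some pair {x, 37−x} with 11 ≤ x ≤ 37−x ≤ 26 are chosen — 8 such pairs.
The remaining 8 elements (those with no distinct partner in range) can never complete a 37-sum, so the worst case takes all of them and one from each pair: 8 + 8 = 16.
By the pigeonhole principle, the 17th integer has to be the second member of some pair, so 16 + 1 = 17.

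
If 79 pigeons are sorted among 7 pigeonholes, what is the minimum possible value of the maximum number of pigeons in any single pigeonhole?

12

Pigeonhole: the 7 pigeonholes are the holes and the 79 pigeons are the pigeons.
If every pigeonhole held at most 11 pigeons, the total would be at most 7 × 11 = 77, which is less than 79.
So some pigeonhole holds at least ⌈79/7⌉ = 12 pigeons.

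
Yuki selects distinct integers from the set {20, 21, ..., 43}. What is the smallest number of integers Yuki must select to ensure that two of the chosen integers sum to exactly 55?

A set avoiding the sum 55 can contain at most one of each pair {x, 55−x}, plus the 8 elements whose complement lies outside the range.
The integers 28, …, 43 (16 of them) are such a set: any two sum to at least 28+29 = 57 > 55.
By the pigeonhole principle, any 17th integer completes one of the 8 pairs, so 17 choices force a sum of 55.

17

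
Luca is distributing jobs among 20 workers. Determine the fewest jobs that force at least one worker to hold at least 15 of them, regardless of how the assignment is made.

281

With 280 jobs one could put exactly 14 in each of the 20 workers, and no worker would reach 15.
One more job must land in a worker that already has 14, giving it 15.
So 20 × 14 + 1 = 281 jobs are required.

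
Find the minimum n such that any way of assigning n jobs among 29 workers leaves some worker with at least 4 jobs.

88

With 87 jobs one could put exactly 3 in each of the 29 workers, and no worker would reach 4.
One more job must land in a worker that already has 3, giving it 4.
So 29 × 3 + 1 = 88 jobs are required.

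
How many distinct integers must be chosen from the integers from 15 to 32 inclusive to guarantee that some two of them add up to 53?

Two chosen integers sum to 53 exactly when both halves of some pair {x, 53−x} with 21 ≤ x ≤ 53−x ≤ 32 are chosen — 6 such pairs.
The remaining 6 elements (those with no distinct partner in range) can never complete a 53-sum, so the worst case takes all of them and one from each pair: 6 + 6 = 12.
The 13th integer has to be the second member of some pair, so 12 + 1 = 13.

13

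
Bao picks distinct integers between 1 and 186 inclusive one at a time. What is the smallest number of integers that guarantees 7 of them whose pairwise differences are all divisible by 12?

73

Integers whose pairwise differences are multiples of 12 are exactly those sharing a remainder mod 12. By the pigeonhole principle, the 12 residue classes mod 12 are the pigeonholes.
With 72 integers one could put 6 in each residue class and have no class reach 7.
The 73rd integer pushes some class to 7, so 12·6 + 1 = 73.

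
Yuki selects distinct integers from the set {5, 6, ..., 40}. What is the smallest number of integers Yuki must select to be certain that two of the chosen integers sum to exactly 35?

24

Group the elements by complementary pair {x, 35−x}: {5,30}, {6,29}, {7,28}, …, giving 13 two-element pairs and 10 integers whose partner 35−x falls outside [5,40].
By pigeonhole, treating each of those 23 groups as a pigeonhole, one can pick one integer per group — 23 integers — with no two summing to 35.
The 24th integer lands in an occupied pair, forcing a sum of 35.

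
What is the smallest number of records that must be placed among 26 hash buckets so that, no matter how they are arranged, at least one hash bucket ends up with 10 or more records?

With 234 records one could put exactly 9 in each of the 26 hash buckets, and no hash bucket would reach 10.
One more record must land in a hash bucket that already has 9, giving it 10.
So 26 × 9 + 1 = 235 records are required.

235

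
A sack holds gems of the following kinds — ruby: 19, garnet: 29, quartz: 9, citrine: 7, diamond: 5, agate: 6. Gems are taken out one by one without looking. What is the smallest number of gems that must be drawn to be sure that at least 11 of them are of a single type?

48

An adversary could hand out at most 10 gems per type (4 types run out sooner): 10 + 10 + 9 + 7 + 5 + 6 = 47 gems and still no type has 11.
One more gem lands in a type already at 10, so 48 draws are enough and 47 are not.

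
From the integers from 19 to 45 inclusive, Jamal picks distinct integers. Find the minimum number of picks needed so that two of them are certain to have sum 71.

18

A set avoiding the sum 71 can contain at most one of each pair {x, 71−x}, plus the 7 elements whose complement lies outside the range.
The integers 19, …, 35 (17 of them) are such a set: any two sum to at least 19+20 = 39 and at most 34+35 = 69 < 71.
Any 18th integer completes one of the 10 pairs, so 18 choices force a sum of 71.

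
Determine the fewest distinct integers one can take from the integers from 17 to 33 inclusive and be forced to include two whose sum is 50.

A set avoiding the sum 50 can contain at most one of each pair {x, 50−x}, plus the 1 element equal to its own complement.
The integers 25, …, 33 (9 of them) are such a set: any two sum to at least 25+26 = 51 > 50.
Any 10th integer completes one of the 8 pairs, so 10 choices force a sum of 50.

10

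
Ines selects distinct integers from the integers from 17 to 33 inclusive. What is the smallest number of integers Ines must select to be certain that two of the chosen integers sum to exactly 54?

12

A set avoiding the sum 54 can contain at most one of each pair {x, 54−x}, plus the 5 elements whose complement lies outside the range or equal to its own complement.
The integers 17, …, 27 (11 of them) are such a set: any two sum to at least 17+18 = 35 and at most 26+27 = 53 < 54.
By the pigeonhole principle, any 12th integer completes one of the 6 pairs, so 12 choices force a sum of 54.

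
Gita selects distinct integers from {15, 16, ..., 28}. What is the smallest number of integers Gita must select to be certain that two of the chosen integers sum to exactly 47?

10

A set avoiding the sum 47 can contain at most one of each pair {x, 47−x}, plus the 4 elements whose complement lies outside the range.
The integers 15, …, 23 (9 of them) are such a set: any two sum to at least 15+16 = 31 and at most 22+23 = 45 < 47.
Any 10th integer completes one of the 5 pairs, so 10 choices force a sum of 47.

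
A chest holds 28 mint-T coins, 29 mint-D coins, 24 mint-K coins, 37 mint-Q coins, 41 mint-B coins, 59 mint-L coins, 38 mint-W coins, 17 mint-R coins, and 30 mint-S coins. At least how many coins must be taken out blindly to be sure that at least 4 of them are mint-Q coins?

270

In the worst case for collecting mint-Q coins, every non-mint-Q coin comes out first.
There are 28 + 29 + 24 + 41 + 59 + 38 + 17 + 30 = 266 non-mint-Q coins altogether.
After those, each further coin must be mint-Q, so 266 + 4 = 270 draws guarantee 4 mint-Q coins.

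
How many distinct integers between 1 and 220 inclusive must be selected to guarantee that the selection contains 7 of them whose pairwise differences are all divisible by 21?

Integers whose pairwise differences are multiples of 21 are exactly those sharing a remainder mod 21. The 21 residue classes mod 21 are the pigeonholes.
With 126 integers one could put 6 in each residue class and have no class reach 7.
The 127th integer pushes some class to 7, so 21·6 + 1 = 127.

127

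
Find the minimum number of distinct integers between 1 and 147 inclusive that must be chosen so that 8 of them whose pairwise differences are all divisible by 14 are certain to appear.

99

Integers whose pairwise differences are multiples of 14 are exactly those sharing a remainder mod 14. Pigeonhole: the 14 residue classes mod 14 are the pigeonholes.
With 98 integers one could put 7 in each residue class and have no class reach 8.
The 99th integer pushes some class to 8, so 14·7 + 1 = 99.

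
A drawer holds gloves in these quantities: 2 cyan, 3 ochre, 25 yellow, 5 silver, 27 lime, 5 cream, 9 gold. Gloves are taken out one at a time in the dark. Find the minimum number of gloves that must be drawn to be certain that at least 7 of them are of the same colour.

34

By pigeonhole, the 7 colours are the holes; the gloves drawn are the pigeons.
To avoid 7 of any one colour, the worst case takes at most 6 of each colour, or every glove of a colour that has fewer than 6.
That gives 2 + 3 + 6 + 5 + 6 + 5 + 6 = 33 gloves with no colour reaching 7.
The next glove forces some colour to 7, so 33 + 1 = 34.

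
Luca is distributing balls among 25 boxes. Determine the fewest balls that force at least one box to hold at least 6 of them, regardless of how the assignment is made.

126

With 125 balls one could put exactly 5 in each of the 25 boxes, and no box would reach 6.
One more ball must land in a box that already has 5, giving it 6.
So 25 × 5 + 1 = 126 balls are required.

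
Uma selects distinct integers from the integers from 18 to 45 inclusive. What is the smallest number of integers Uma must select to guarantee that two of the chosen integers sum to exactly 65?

Group the elements by complementary pair {x, 65−x}: {20,45}, {21,44}, {22,43}, …, giving 13 two-element pairs and 2 integers whose partner 65−x falls outside [18,45].
Pigeonhole: treating each of those 15 groups as a pigeonhole, one can pick one integer per group — 15 integers — with no two summing to 65.
The 16th integer lands in an occupied pair, forcing a sum of 65.

16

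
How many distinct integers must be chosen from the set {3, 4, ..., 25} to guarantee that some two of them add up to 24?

Group the elements by complementary pair {x, 24−x}: {3,21}, {4,20}, {5,19}, …, giving 9 two-element pairs, the single value 12 (it cannot pair with itself since the integers are distinct), and 4 integers whose partner 24−x falls outside [3,25].
Pigeonhole: treating each of those 14 groups as a pigeonhole, one can pick one integer per group — 14 integers — with no two summing to 24.
The 15th integer lands in an occupied pair, forcing a sum of 24.

15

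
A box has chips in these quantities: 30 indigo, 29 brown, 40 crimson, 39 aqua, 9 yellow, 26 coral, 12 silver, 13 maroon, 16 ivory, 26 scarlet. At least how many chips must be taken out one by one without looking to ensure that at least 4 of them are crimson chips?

204

In the worst case for collecting crimson chips, every non-crimson chip comes out first.
There are 30 + 29 + 39 + 9 + 26 + 12 + 13 + 16 + 26 = 200 non-crimson chips altogether.
After those, each further chip must be crimson, so 200 + 4 = 204 draws guarantee 4 crimson chips.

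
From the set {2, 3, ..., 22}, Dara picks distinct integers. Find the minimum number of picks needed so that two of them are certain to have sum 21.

13

Group the elements by complementary pair {x, 21−x}: {2,19}, {3,18}, {4,17}, …, giving 9 two-element pairs and 3 integers whose partner 21−x falls outside [2,22].
By the pigeonhole principle, treating each of those 12 groups as a pigeonhole, one can pick one integer per group — 12 integers — with no two summing to 21.
The 13th integer lands in an occupied pair, forcing a sum of 21.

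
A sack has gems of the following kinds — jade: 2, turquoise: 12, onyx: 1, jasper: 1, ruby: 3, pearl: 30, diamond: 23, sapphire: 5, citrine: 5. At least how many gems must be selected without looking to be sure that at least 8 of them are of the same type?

39

Pigeonhole: put each drawn gem into a box by type. The largest draw with every box below 8 takes min(count, 7) from each type; types with fewer than 7 contribute all they have.
Σ min(cᵢ, 7) = 2 + 7 + 1 + 1 + 3 + 7 + 7 + 5 + 5 = 38.
Draw number 38 + 1 = 39 must push one box to 8.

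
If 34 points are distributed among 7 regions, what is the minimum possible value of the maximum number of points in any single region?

5

The 7 regions are the holes and the 34 points are the pigeons.
If every region held at most 4 points, the total would be at most 7 × 4 = 28, which is less than 34.
So some region holds at least ⌈34/7⌉ = 5 points.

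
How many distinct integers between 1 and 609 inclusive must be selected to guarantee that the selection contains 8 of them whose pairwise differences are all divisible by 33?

Integers whose pairwise differences are multiples of 33 are exactly those sharing a remainder mod 33. The 33 residue classes mod 33 are the pigeonholes.
With 231 integers one could put 7 in each residue class and have no class reach 8.
The 232nd integer pushes some class to 8, so 33·7 + 1 = 232.

232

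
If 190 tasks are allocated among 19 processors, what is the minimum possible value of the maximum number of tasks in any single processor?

The 19 processors are the holes and the 190 tasks are the pigeons.
If every processor held at most 9 tasks, the total would be at most 19 × 9 = 171, which is less than 190.
So some processor holds at least ⌈190/19⌉ = 10 tasks.

10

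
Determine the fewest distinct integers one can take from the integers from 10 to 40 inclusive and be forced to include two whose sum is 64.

A set avoiding the sum 64 can contain at most one of each pair {x, 64−x}, plus the 15 elements whose complement lies outside the range or equal to its own complement.
The integers 10, …, 32 (23 of them) are such a set: any two sum to at least 10+11 = 21 and at most 31+32 = 63 < 64.
Any 24th integer completes one of the 8 pairs, so 24 choices force a sum of 64.

24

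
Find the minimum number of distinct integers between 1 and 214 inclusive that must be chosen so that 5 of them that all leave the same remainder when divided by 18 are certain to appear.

73

The 18 residue classes mod 18 are the pigeonholes.
With 72 integers one could put 4 in each residue class and have no class reach 5.
The 73rd integer pushes some class to 5, so 18·4 + 1 = 73.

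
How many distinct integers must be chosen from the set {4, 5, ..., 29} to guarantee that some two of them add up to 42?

19

Two chosen integers sum to 42 exactly when both halves of some pair {x, 42−x} with 13 ≤ x ≤ 42−x ≤ 29 are chosen — 8 such pairs.
The remaining 10 elements (those with no distinct partner in range) can never complete a 42-sum, so the worst case takes all of them and one from each pair: 10 + 8 = 18.
The 19th integer has to be the second member of some pair, so 18 + 1 = 19.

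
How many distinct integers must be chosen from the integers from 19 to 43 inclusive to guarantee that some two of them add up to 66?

16

A set avoiding the sum 66 can contain at most one of each pair {x, 66−x}, plus the 5 elements whose complement lies outside the range or equal to its own complement.
The integers 19, …, 33 (15 of them) are such a set: any two sum to at least 19+20 = 39 and at most 32+33 = 65 < 66.
Pigeonhole: any 16th integer completes one of the 10 pairs, so 16 choices force a sum of 66.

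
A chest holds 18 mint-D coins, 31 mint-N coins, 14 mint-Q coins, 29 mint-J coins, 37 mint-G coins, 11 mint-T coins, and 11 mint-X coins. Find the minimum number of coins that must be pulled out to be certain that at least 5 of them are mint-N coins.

125

In the worst case for collecting mint-N coins, every non-mint-N coin comes out first.
There are 18 + 14 + 29 + 37 + 11 + 11 = 120 non-mint-N coins altogether.
After those, each further coin must be mint-N, so 120 + 5 = 125 draws guarantee 5 mint-N coins.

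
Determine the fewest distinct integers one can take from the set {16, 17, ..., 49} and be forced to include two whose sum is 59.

21

Group the elements by complementary pair {x, 59−x}: {16,43}, {17,42}, {18,41}, …, giving 14 two-element pairs and 6 integers whose partner 59−x falls outside [16,49].
Treating each of those 20 groups as a pigeonhole, one can pick one integer per group — 20 integers — with no two summing to 59.
The 21st integer lands in an occupied pair, forcing a sum of 59.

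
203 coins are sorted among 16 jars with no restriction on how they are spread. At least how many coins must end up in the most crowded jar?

Pigeonhole: the 16 jars are the holes and the 203 coins are the pigeons.
If every jar held at most 12 coins, the total would be at most 16 × 12 = 192, which is less than 203.
So some jar holds at least ⌈203/16⌉ = 13 coins.

13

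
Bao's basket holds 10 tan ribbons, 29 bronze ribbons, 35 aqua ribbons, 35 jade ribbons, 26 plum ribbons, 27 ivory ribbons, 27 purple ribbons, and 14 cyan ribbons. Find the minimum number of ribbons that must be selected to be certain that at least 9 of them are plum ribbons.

In the worst case for collecting plum ribbons, every non-plum ribbon comes out first.
There are 10 + 29 + 35 + 35 + 27 + 27 + 14 = 177 non-plum ribbons altogether.
After those, each further ribbon must be plum, so 177 + 9 = 186 draws guarantee 9 plum ribbons.

186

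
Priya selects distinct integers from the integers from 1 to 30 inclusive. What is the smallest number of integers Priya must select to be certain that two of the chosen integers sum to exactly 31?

16

A set avoiding the sum 31 can contain at most one of each pair {x, 31−x}.
The integers 16, …, 30 (15 of them) are such a set: any two sum to at least 16+17 = 33 > 31.
Pigeonhole: any 16th integer completes one of the 15 pairs, so 16 choices force a sum of 31.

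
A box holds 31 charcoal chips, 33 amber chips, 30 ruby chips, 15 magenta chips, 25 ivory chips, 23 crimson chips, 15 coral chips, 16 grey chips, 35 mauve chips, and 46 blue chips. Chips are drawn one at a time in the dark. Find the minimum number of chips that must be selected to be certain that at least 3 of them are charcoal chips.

In the worst case for collecting charcoal chips, every non-charcoal chip comes out first.
There are 33 + 30 + 15 + 25 + 23 + 15 + 16 + 35 + 46 = 238 non-charcoal chips altogether.
After those, each further chip must be charcoal, so 238 + 3 = 241 draws guarantee 3 charcoal chips.

241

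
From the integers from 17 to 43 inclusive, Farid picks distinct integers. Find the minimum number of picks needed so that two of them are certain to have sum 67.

Group the elements by complementary pair {x, 67−x}: {24,43}, {25,42}, {26,41}, …, giving 10 two-element pairs and 7 integers whose partner 67−x falls outside [17,43].
Pigeonhole: treating each of those 17 groups as a pigeonhole, one can pick one integer per group — 17 integers — with no two summing to 67.
The 18th integer lands in an occupied pair, forcing a sum of 67.

18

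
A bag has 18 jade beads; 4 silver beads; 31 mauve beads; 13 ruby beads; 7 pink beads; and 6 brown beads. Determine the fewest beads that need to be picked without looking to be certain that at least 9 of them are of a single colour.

Put each drawn bead into a box by colour. The largest draw with every box below 9 takes min(count, 8) from each colour; colours with fewer than 8 contribute all they have.
Σ min(cᵢ, 8) = 8 + 4 + 8 + 8 + 7 + 6 = 41.
Draw number 41 + 1 = 42 must push one box to 9.

42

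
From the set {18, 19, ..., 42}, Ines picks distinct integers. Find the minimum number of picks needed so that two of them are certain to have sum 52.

Two chosen integers sum to 52 exactly when both halves of some pair {x, 52−x} with 18 ≤ x ≤ 52−x ≤ 34 are chosen — 8 such pairs.
The remaining 9 elements (those with no distinct partner in range) can never complete a 52-sum, so the worst case takes all of them and one from each pair: 9 + 8 = 17.
The 18th integer has to be the second member of some pair, so 17 + 1 = 18.

18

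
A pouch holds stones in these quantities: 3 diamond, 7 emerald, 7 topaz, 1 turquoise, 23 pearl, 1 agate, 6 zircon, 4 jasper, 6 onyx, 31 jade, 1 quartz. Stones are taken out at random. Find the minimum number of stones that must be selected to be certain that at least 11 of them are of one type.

An adversary could hand out at most 10 stones per type (9 types run out sooner): 3 + 7 + 7 + 1 + 10 + 1 + 6 + 4 + 6 + 10 + 1 = 56 stones and still no type has 11.
One more stone lands in a type already at 10, so 57 draws are enough and 56 are not.

57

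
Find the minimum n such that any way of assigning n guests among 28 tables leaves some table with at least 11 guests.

With 280 guests one could put exactly 10 in each of the 28 tables, and no table would reach 11.
By pigeonhole, one more guest must land in a table that already has 10, giving it 11.
So 28 × 10 + 1 = 281 guests are required.

281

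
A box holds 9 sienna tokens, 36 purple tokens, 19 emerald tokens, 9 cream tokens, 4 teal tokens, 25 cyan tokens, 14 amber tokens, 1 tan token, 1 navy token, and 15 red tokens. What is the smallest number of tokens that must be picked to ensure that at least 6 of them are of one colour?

42

By pigeonhole, the 10 colours are the holes; the tokens drawn are the pigeons.
To avoid 6 of any one colour, the worst case takes at most 5 of each colour, or every token of a colour that has fewer than 5.
That gives 5 + 5 + 5 + 5 + 4 + 5 + 5 + 1 + 1 + 5 = 41 tokens with no colour reaching 6.
The next token forces some colour to 6, so 41 + 1 = 42.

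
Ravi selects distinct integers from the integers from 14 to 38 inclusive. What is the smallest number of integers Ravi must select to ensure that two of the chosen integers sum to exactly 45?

17

A set avoiding the sum 45 can contain at most one of each pair {x, 45−x}, plus the 7 elements whose complement lies outside the range.
The integers 23, …, 38 (16 of them) are such a set: any two sum to at least 23+24 = 47 > 45.
By pigeonhole, any 17th integer completes one of the 9 pairs, so 17 choices force a sum of 45.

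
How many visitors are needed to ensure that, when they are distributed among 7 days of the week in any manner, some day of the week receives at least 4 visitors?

22

With 21 visitors one could put exactly 3 in each of the 7 days of the week, and no day of the week would reach 4.
One more visitor must land in a day of the week that already has 3, giving it 4.
So 7 × 3 + 1 = 22 visitors are required.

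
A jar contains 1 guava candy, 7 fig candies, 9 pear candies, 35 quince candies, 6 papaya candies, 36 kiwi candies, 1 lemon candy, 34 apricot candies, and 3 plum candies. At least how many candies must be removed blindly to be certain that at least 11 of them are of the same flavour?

An adversary could hand out at most 10 candies per flavour (6 flavours run out sooner): 1 + 7 + 9 + 10 + 6 + 10 + 1 + 10 + 3 = 57 candies and still no flavour has 11.
By pigeonhole, one more candy lands in a flavour already at 10, so 58 draws are enough and 57 are not.

58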